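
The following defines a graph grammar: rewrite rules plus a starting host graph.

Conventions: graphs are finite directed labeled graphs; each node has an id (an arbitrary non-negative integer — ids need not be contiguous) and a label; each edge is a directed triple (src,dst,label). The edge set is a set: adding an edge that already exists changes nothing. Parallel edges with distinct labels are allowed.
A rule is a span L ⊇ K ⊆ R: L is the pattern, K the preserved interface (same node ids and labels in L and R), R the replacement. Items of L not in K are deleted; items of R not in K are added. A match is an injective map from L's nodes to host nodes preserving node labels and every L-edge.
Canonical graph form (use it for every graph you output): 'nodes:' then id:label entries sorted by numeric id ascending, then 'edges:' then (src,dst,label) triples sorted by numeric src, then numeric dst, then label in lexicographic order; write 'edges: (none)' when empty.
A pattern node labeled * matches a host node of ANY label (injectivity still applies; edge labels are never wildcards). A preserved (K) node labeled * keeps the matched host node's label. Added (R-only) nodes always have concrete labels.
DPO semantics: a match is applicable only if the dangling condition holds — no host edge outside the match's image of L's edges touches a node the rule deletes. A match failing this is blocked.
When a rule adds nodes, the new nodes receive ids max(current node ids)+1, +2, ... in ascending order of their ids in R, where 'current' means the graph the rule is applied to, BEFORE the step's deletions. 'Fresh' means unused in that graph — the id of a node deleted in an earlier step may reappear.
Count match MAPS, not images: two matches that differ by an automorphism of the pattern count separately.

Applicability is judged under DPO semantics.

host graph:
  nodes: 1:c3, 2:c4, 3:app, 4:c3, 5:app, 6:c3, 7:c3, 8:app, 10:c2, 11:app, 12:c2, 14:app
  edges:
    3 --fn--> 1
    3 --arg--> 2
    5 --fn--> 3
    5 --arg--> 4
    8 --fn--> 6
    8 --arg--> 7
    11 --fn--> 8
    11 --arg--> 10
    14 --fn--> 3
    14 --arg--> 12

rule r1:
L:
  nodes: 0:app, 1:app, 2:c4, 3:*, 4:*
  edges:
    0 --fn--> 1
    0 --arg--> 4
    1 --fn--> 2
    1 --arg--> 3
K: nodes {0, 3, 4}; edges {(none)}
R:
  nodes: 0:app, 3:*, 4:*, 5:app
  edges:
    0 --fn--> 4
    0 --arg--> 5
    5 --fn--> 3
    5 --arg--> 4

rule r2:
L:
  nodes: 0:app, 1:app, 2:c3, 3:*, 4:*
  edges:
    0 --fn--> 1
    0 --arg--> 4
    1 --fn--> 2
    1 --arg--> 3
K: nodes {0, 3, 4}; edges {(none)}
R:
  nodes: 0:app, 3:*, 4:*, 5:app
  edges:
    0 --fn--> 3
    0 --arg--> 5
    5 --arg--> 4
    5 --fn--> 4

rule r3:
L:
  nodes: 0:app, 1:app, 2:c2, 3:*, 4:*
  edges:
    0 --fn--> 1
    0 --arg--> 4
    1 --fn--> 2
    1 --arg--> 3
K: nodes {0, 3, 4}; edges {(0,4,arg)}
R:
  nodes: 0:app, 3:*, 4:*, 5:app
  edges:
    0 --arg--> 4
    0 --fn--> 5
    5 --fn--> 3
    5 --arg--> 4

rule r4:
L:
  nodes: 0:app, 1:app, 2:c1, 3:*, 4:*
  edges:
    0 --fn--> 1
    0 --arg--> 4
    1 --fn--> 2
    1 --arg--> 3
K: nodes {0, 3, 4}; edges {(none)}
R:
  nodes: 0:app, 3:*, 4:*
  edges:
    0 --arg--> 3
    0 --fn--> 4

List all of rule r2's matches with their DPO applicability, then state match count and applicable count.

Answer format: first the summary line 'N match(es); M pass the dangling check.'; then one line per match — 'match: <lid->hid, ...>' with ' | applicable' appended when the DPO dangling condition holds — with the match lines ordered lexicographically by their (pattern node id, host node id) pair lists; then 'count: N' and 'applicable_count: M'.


3 match(es); 1 pass the dangling check.
match: 0->5, 1->3, 2->1, 3->2, 4->4
match: 0->11, 1->8, 2->6, 3->7, 4->10 | applicable
match: 0->14, 1->3, 2->1, 3->2, 4->12
count: 3
applicable_count: 1


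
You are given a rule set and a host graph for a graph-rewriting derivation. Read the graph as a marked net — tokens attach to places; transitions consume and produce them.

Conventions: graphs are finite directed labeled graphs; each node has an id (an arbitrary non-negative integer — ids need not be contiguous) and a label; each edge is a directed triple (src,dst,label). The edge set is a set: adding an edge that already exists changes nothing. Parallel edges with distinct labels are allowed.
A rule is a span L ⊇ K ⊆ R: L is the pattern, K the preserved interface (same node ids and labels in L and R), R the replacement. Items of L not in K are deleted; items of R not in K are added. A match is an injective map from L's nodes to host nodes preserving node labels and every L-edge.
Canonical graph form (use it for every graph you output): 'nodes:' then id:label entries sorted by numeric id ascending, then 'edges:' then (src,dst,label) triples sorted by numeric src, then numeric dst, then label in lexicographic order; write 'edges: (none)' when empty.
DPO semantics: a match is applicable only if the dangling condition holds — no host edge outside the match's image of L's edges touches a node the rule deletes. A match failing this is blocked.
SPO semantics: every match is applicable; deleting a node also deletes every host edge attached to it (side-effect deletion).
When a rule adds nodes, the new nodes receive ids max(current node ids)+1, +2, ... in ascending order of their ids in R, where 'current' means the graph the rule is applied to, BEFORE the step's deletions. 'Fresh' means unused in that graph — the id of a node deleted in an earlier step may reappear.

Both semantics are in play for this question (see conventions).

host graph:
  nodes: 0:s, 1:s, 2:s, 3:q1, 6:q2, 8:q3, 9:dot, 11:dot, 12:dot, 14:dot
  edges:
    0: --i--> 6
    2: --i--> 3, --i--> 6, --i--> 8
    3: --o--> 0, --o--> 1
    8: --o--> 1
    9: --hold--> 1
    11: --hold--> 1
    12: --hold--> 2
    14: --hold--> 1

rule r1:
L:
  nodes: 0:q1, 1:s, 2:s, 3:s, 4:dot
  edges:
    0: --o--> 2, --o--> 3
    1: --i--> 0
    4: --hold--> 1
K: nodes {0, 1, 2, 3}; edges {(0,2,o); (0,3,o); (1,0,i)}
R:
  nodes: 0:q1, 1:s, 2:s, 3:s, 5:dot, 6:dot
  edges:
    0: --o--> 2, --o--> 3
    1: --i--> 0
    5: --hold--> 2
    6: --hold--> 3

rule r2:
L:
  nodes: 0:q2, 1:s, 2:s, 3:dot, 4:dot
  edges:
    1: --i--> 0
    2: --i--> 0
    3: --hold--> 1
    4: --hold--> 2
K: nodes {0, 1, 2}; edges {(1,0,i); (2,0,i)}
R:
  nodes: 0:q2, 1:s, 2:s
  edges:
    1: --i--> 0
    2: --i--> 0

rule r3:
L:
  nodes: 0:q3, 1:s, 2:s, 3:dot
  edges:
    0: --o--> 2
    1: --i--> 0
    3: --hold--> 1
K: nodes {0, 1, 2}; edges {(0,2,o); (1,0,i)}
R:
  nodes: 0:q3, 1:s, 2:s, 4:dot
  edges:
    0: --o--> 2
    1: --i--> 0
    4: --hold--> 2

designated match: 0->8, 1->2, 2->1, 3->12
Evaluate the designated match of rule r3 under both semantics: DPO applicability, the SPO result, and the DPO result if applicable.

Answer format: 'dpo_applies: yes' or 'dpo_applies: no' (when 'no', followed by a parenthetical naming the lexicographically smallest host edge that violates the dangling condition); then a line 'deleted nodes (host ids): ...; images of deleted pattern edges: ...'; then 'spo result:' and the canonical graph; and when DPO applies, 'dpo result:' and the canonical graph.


dpo_applies: yes
deleted nodes (host ids): 12; images of deleted pattern edges: (12,2,hold)
spo result:
nodes: 0:s, 1:s, 2:s, 3:q1, 6:q2, 8:q3, 9:dot, 11:dot, 14:dot, 15:dot
edges: (0,6,i); (2,3,i); (2,6,i); (2,8,i); (3,0,o); (3,1,o); (8,1,o); (9,1,hold); (11,1,hold); (14,1,hold); (15,1,hold)
dpo result:
nodes: 0:s, 1:s, 2:s, 3:q1, 6:q2, 8:q3, 9:dot, 11:dot, 14:dot, 15:dot
edges: (0,6,i); (2,3,i); (2,6,i); (2,8,i); (3,0,o); (3,1,o); (8,1,o); (9,1,hold); (11,1,hold); (14,1,hold); (15,1,hold)


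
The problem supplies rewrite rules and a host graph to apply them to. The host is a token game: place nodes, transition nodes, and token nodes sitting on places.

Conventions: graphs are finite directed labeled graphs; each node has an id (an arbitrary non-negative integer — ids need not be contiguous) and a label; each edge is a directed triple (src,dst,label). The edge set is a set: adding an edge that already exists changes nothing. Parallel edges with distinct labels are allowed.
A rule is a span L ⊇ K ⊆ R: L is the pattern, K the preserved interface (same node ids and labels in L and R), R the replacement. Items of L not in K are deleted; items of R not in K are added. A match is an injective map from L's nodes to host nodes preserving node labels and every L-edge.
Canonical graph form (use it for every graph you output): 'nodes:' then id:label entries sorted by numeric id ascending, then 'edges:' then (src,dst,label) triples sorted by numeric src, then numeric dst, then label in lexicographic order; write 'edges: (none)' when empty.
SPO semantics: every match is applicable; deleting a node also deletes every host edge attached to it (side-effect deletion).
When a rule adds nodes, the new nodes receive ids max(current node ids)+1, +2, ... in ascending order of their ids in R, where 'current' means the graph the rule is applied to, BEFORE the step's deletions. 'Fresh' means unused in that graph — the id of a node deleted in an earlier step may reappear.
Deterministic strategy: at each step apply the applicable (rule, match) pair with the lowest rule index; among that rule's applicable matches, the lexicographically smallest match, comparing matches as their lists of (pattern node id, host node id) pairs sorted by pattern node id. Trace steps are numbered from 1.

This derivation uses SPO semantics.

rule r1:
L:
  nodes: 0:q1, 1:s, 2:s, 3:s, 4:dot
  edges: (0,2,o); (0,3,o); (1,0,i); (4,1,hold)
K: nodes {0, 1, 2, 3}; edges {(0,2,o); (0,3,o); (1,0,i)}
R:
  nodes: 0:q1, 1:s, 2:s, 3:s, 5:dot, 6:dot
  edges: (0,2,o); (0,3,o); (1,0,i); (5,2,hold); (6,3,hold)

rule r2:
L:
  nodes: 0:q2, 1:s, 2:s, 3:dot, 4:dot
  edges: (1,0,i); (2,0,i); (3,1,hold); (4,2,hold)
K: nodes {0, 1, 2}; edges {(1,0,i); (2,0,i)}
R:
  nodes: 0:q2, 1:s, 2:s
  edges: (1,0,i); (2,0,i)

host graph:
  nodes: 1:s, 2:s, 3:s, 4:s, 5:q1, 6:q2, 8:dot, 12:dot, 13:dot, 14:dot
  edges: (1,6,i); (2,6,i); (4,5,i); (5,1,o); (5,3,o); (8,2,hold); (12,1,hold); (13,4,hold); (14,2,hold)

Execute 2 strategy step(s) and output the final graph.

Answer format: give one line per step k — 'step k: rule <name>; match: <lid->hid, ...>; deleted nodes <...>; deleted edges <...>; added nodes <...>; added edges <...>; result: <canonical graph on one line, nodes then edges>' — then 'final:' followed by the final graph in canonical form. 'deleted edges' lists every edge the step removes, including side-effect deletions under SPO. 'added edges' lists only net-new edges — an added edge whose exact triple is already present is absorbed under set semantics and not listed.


step 1: rule r1; match: 0->5, 1->4, 2->1, 3->3, 4->13; deleted nodes 13; deleted edges (13,4,hold); added nodes 15, 16; added edges (15,1,hold); (16,3,hold); result: nodes: 1:s, 2:s, 3:s, 4:s, 5:q1, 6:q2, 8:dot, 12:dot, 14:dot, 15:dot, 16:dot edges: (1,6,i); (2,6,i); (4,5,i); (5,1,o); (5,3,o); (8,2,hold); (12,1,hold); (14,2,hold); (15,1,hold); (16,3,hold)
step 2: rule r2; match: 0->6, 1->1, 2->2, 3->12, 4->8; deleted nodes 8, 12; deleted edges (8,2,hold); (12,1,hold); added nodes (none); added edges (none); result: nodes: 1:s, 2:s, 3:s, 4:s, 5:q1, 6:q2, 14:dot, 15:dot, 16:dot edges: (1,6,i); (2,6,i); (4,5,i); (5,1,o); (5,3,o); (14,2,hold); (15,1,hold); (16,3,hold)
final:
nodes: 1:s, 2:s, 3:s, 4:s, 5:q1, 6:q2, 14:dot, 15:dot, 16:dot
edges: (1,6,i); (2,6,i); (4,5,i); (5,1,o); (5,3,o); (14,2,hold); (15,1,hold); (16,3,hold)


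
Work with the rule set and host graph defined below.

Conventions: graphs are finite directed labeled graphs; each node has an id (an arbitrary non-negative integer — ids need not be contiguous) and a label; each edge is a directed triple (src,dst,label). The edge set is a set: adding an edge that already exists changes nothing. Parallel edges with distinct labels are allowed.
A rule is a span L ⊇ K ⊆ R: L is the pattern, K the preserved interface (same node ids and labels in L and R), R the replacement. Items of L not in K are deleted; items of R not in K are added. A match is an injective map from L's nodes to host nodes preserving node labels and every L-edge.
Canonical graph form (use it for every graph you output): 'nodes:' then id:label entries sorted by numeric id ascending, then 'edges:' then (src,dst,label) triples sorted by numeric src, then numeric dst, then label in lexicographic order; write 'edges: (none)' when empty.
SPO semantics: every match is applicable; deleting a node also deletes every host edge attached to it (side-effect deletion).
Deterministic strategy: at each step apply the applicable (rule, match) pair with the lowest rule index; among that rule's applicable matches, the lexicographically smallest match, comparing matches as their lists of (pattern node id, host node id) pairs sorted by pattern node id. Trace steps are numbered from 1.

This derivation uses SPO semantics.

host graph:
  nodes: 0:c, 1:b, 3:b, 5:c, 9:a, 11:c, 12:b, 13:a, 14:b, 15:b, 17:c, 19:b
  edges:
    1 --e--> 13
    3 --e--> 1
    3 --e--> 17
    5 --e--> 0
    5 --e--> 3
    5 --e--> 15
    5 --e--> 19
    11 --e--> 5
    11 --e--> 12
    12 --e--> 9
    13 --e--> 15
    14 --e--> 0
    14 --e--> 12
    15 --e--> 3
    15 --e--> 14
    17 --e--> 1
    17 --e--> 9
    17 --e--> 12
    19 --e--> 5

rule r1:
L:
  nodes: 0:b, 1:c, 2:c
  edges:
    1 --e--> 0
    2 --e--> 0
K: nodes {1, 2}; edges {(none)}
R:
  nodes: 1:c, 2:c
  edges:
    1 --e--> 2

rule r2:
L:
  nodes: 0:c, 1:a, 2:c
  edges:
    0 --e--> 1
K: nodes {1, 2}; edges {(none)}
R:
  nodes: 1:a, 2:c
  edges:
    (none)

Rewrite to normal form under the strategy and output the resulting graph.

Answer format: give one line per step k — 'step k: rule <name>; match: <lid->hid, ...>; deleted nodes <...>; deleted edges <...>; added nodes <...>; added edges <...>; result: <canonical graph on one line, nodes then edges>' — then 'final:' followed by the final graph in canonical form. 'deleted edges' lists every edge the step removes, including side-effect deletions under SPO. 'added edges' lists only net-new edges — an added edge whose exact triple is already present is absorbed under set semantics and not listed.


step 1: rule r1; match: 0->12, 1->11, 2->17; deleted nodes 12; deleted edges (11,12,e); (12,9,e); (14,12,e); (17,12,e); added nodes (none); added edges (11,17,e); result: nodes: 0:c, 1:b, 3:b, 5:c, 9:a, 11:c, 13:a, 14:b, 15:b, 17:c, 19:b edges: (1,13,e); (3,1,e); (3,17,e); (5,0,e); (5,3,e); (5,15,e); (5,19,e); (11,5,e); (11,17,e); (13,15,e); (14,0,e); (15,3,e); (15,14,e); (17,1,e); (17,9,e); (19,5,e)
step 2: rule r2; match: 0->17, 1->9, 2->0; deleted nodes 17; deleted edges (3,17,e); (11,17,e); (17,1,e); (17,9,e); added nodes (none); added edges (none); result: nodes: 0:c, 1:b, 3:b, 5:c, 9:a, 11:c, 13:a, 14:b, 15:b, 19:b edges: (1,13,e); (3,1,e); (5,0,e); (5,3,e); (5,15,e); (5,19,e); (11,5,e); (13,15,e); (14,0,e); (15,3,e); (15,14,e); (19,5,e)
final:
nodes: 0:c, 1:b, 3:b, 5:c, 9:a, 11:c, 13:a, 14:b, 15:b, 19:b
edges: (1,13,e); (3,1,e); (5,0,e); (5,3,e); (5,15,e); (5,19,e); (11,5,e); (13,15,e); (14,0,e); (15,3,e); (15,14,e); (19,5,e)


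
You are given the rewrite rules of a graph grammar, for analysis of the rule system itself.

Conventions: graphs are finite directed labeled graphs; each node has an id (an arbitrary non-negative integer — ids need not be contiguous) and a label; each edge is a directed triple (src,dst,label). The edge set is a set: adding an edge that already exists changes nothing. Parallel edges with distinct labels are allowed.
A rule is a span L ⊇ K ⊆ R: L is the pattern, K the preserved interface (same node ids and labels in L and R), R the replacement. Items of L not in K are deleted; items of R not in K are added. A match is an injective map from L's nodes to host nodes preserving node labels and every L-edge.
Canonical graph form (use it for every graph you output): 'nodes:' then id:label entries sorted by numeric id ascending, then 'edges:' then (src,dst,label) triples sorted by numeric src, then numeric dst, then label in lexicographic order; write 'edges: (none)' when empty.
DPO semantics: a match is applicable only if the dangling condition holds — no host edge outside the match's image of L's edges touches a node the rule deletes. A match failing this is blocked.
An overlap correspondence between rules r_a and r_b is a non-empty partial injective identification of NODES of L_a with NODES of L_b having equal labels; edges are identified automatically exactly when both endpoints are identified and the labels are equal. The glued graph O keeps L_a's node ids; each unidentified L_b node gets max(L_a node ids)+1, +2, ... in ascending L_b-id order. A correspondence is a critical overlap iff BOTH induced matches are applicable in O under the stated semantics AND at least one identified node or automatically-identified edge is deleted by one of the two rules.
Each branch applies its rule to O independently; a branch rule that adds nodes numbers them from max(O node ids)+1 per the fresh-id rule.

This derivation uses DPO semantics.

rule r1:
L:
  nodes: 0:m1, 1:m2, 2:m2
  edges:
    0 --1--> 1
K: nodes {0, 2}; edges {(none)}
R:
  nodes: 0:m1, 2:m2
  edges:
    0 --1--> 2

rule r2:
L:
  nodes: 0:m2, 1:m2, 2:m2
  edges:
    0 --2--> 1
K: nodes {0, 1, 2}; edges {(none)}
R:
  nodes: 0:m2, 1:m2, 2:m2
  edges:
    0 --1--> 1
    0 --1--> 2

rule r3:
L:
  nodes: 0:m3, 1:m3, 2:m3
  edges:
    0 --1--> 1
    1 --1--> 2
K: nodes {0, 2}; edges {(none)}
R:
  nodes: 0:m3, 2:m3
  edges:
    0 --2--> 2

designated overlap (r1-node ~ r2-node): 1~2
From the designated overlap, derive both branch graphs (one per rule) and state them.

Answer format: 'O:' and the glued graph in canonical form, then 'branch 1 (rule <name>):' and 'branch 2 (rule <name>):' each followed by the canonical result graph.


O:
nodes: 0:m1, 1:m2, 2:m2, 3:m2, 4:m2
edges: (0,1,1); (3,4,2)
branch 1 (rule r1):
nodes: 0:m1, 2:m2, 3:m2, 4:m2
edges: (0,2,1); (3,4,2)
branch 2 (rule r2):
nodes: 0:m1, 1:m2, 2:m2, 3:m2, 4:m2
edges: (0,1,1); (3,1,1); (3,4,1)


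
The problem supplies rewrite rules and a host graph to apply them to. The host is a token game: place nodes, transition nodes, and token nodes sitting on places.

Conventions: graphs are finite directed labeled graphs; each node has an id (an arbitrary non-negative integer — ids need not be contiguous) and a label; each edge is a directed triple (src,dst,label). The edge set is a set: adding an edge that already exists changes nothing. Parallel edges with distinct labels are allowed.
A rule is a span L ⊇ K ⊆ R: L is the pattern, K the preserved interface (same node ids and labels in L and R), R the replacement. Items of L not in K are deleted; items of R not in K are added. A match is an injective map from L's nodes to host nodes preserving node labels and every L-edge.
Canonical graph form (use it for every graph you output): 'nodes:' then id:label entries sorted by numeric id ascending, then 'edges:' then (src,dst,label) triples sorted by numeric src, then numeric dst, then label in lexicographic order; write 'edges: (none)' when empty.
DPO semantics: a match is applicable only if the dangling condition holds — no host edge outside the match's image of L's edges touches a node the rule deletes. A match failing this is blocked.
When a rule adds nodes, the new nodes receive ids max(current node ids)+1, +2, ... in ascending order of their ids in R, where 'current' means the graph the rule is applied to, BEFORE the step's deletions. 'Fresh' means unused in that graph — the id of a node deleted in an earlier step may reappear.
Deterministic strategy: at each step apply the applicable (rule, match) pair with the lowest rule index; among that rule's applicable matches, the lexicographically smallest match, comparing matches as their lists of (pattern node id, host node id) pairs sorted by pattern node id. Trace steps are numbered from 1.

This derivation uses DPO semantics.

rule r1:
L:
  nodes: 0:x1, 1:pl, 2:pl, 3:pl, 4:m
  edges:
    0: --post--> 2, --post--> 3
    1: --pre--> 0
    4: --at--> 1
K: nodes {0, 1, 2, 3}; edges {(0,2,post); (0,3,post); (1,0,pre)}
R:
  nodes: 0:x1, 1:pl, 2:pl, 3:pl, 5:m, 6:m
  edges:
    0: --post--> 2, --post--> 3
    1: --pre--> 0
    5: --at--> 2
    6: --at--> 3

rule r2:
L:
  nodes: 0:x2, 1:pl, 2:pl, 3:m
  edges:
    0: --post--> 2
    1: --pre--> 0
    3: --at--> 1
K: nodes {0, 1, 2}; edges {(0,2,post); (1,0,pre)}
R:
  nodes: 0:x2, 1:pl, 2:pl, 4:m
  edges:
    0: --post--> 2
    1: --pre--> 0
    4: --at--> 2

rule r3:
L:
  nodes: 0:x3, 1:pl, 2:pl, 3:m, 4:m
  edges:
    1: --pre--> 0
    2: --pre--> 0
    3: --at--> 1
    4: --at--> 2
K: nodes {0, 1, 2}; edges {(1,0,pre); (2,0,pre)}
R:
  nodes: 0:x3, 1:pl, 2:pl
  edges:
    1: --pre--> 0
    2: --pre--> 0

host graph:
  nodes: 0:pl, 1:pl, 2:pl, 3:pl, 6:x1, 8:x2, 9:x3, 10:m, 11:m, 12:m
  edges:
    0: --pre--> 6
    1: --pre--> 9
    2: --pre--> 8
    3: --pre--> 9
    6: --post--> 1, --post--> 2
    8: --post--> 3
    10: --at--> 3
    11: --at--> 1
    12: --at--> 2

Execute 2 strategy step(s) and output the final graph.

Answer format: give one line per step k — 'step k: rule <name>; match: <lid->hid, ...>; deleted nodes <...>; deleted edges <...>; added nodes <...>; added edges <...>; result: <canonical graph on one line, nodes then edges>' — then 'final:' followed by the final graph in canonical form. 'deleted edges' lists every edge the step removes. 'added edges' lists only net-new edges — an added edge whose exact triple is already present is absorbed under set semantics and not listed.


step 1: rule r2; match: 0->8, 1->2, 2->3, 3->12; deleted nodes 12; deleted edges (12,2,at); added nodes 13; added edges (13,3,at); result: nodes: 0:pl, 1:pl, 2:pl, 3:pl, 6:x1, 8:x2, 9:x3, 10:m, 11:m, 13:m edges: (0,6,pre); (1,9,pre); (2,8,pre); (3,9,pre); (6,1,post); (6,2,post); (8,3,post); (10,3,at); (11,1,at); (13,3,at)
step 2: rule r3; match: 0->9, 1->1, 2->3, 3->11, 4->10; deleted nodes 10, 11; deleted edges (10,3,at); (11,1,at); added nodes (none); added edges (none); result: nodes: 0:pl, 1:pl, 2:pl, 3:pl, 6:x1, 8:x2, 9:x3, 13:m edges: (0,6,pre); (1,9,pre); (2,8,pre); (3,9,pre); (6,1,post); (6,2,post); (8,3,post); (13,3,at)
final:
nodes: 0:pl, 1:pl, 2:pl, 3:pl, 6:x1, 8:x2, 9:x3, 13:m
edges: (0,6,pre); (1,9,pre); (2,8,pre); (3,9,pre); (6,1,post); (6,2,post); (8,3,post); (13,3,at)


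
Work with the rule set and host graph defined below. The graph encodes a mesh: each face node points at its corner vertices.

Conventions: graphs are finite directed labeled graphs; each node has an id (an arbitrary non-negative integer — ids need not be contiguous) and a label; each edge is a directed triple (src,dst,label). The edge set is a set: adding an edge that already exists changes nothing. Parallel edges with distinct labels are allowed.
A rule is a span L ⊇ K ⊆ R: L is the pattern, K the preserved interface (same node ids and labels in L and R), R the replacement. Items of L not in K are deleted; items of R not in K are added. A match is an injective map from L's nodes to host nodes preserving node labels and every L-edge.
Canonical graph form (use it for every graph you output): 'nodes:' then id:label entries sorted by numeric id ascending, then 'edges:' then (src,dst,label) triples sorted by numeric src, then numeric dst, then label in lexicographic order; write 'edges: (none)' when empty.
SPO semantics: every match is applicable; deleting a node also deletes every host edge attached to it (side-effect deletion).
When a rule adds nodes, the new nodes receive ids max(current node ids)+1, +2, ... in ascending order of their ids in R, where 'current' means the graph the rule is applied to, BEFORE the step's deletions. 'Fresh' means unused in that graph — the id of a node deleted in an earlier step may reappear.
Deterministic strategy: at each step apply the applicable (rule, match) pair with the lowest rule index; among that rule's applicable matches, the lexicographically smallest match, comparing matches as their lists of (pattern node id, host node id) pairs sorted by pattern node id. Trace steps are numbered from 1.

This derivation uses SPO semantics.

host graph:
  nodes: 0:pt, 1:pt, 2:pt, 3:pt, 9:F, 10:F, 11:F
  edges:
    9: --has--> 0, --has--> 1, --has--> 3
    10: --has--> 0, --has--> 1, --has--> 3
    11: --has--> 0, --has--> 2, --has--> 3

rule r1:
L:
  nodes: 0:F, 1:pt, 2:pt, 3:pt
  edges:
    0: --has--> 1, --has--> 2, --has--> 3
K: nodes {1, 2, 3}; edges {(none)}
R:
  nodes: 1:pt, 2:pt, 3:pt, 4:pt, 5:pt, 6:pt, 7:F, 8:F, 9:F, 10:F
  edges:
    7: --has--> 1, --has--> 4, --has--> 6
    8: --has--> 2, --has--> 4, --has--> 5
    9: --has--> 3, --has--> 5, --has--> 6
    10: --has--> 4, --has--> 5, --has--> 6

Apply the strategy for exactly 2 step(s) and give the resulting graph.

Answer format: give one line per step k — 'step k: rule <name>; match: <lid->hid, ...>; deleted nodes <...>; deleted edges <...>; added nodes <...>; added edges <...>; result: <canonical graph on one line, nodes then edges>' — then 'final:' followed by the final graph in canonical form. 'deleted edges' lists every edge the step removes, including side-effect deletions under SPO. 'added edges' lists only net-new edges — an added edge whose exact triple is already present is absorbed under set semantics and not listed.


step 1: rule r1; match: 0->9, 1->0, 2->1, 3->3; deleted nodes 9; deleted edges (9,0,has); (9,1,has); (9,3,has); added nodes 12, 13, 14, 15, 16, 17, 18; added edges (15,0,has); (15,12,has); (15,14,has); (16,1,has); (16,12,has); (16,13,has); (17,3,has); (17,13,has); (17,14,has); (18,12,has); (18,13,has); (18,14,has); result: nodes: 0:pt, 1:pt, 2:pt, 3:pt, 10:F, 11:F, 12:pt, 13:pt, 14:pt, 15:F, 16:F, 17:F, 18:F edges: (10,0,has); (10,1,has); (10,3,has); (11,0,has); (11,2,has); (11,3,has); (15,0,has); (15,12,has); (15,14,has); (16,1,has); (16,12,has); (16,13,has); (17,3,has); (17,13,has); (17,14,has); (18,12,has); (18,13,has); (18,14,has)
step 2: rule r1; match: 0->10, 1->0, 2->1, 3->3; deleted nodes 10; deleted edges (10,0,has); (10,1,has); (10,3,has); added nodes 19, 20, 21, 22, 23, 24, 25; added edges (22,0,has); (22,19,has); (22,21,has); (23,1,has); (23,19,has); (23,20,has); (24,3,has); (24,20,has); (24,21,has); (25,19,has); (25,20,has); (25,21,has); result: nodes: 0:pt, 1:pt, 2:pt, 3:pt, 11:F, 12:pt, 13:pt, 14:pt, 15:F, 16:F, 17:F, 18:F, 19:pt, 20:pt, 21:pt, 22:F, 23:F, 24:F, 25:F edges: (11,0,has); (11,2,has); (11,3,has); (15,0,has); (15,12,has); (15,14,has); (16,1,has); (16,12,has); (16,13,has); (17,3,has); (17,13,has); (17,14,has); (18,12,has); (18,13,has); (18,14,has); (22,0,has); (22,19,has); (22,21,has); (23,1,has); (23,19,has); (23,20,has); (24,3,has); (24,20,has); (24,21,has); (25,19,has); (25,20,has); (25,21,has)
final:
nodes: 0:pt, 1:pt, 2:pt, 3:pt, 11:F, 12:pt, 13:pt, 14:pt, 15:F, 16:F, 17:F, 18:F, 19:pt, 20:pt, 21:pt, 22:F, 23:F, 24:F, 25:F
edges: (11,0,has); (11,2,has); (11,3,has); (15,0,has); (15,12,has); (15,14,has); (16,1,has); (16,12,has); (16,13,has); (17,3,has); (17,13,has); (17,14,has); (18,12,has); (18,13,has); (18,14,has); (22,0,has); (22,19,has); (22,21,has); (23,1,has); (23,19,has); (23,20,has); (24,3,has); (24,20,has); (24,21,has); (25,19,has); (25,20,has); (25,21,has)


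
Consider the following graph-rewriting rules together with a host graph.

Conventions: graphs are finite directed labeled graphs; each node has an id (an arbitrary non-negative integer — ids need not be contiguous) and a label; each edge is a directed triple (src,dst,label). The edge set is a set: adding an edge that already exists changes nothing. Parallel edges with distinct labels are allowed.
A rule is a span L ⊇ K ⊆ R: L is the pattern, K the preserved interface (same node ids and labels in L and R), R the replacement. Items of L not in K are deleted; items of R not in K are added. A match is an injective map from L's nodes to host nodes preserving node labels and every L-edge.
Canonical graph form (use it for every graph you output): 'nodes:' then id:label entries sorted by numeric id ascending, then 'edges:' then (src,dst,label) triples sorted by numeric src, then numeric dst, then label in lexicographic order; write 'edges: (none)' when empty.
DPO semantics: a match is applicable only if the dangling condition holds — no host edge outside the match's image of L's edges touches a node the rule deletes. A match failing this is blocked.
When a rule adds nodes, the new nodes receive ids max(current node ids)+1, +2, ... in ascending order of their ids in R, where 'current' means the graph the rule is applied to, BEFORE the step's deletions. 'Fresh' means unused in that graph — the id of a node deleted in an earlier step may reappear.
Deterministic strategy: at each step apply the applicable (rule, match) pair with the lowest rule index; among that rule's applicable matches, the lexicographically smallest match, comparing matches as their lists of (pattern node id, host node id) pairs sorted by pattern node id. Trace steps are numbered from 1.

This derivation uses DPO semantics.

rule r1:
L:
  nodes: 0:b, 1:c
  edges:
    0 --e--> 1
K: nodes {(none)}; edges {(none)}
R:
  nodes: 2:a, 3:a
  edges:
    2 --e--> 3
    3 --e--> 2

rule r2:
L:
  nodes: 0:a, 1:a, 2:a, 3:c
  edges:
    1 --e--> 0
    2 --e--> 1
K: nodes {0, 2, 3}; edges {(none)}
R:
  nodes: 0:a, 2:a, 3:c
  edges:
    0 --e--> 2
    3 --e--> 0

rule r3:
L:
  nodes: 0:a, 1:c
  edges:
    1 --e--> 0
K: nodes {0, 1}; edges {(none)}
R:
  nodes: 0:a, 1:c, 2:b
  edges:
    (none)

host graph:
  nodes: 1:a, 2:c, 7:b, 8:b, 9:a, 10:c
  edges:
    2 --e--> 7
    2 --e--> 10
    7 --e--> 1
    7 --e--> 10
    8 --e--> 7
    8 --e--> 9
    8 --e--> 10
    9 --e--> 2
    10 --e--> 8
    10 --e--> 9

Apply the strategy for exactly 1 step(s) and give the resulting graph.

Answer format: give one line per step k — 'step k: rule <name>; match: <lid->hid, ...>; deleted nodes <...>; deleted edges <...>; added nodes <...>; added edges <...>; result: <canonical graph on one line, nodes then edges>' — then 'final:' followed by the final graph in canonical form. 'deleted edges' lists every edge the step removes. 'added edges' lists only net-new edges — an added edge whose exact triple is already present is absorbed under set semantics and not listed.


step 1: rule r3; match: 0->9, 1->10; deleted nodes (none); deleted edges (10,9,e); added nodes 11; added edges (none); result: nodes: 1:a, 2:c, 7:b, 8:b, 9:a, 10:c, 11:b edges: (2,7,e); (2,10,e); (7,1,e); (7,10,e); (8,7,e); (8,9,e); (8,10,e); (9,2,e); (10,8,e)
final:
nodes: 1:a, 2:c, 7:b, 8:b, 9:a, 10:c, 11:b
edges: (2,7,e); (2,10,e); (7,1,e); (7,10,e); (8,7,e); (8,9,e); (8,10,e); (9,2,e); (10,8,e)


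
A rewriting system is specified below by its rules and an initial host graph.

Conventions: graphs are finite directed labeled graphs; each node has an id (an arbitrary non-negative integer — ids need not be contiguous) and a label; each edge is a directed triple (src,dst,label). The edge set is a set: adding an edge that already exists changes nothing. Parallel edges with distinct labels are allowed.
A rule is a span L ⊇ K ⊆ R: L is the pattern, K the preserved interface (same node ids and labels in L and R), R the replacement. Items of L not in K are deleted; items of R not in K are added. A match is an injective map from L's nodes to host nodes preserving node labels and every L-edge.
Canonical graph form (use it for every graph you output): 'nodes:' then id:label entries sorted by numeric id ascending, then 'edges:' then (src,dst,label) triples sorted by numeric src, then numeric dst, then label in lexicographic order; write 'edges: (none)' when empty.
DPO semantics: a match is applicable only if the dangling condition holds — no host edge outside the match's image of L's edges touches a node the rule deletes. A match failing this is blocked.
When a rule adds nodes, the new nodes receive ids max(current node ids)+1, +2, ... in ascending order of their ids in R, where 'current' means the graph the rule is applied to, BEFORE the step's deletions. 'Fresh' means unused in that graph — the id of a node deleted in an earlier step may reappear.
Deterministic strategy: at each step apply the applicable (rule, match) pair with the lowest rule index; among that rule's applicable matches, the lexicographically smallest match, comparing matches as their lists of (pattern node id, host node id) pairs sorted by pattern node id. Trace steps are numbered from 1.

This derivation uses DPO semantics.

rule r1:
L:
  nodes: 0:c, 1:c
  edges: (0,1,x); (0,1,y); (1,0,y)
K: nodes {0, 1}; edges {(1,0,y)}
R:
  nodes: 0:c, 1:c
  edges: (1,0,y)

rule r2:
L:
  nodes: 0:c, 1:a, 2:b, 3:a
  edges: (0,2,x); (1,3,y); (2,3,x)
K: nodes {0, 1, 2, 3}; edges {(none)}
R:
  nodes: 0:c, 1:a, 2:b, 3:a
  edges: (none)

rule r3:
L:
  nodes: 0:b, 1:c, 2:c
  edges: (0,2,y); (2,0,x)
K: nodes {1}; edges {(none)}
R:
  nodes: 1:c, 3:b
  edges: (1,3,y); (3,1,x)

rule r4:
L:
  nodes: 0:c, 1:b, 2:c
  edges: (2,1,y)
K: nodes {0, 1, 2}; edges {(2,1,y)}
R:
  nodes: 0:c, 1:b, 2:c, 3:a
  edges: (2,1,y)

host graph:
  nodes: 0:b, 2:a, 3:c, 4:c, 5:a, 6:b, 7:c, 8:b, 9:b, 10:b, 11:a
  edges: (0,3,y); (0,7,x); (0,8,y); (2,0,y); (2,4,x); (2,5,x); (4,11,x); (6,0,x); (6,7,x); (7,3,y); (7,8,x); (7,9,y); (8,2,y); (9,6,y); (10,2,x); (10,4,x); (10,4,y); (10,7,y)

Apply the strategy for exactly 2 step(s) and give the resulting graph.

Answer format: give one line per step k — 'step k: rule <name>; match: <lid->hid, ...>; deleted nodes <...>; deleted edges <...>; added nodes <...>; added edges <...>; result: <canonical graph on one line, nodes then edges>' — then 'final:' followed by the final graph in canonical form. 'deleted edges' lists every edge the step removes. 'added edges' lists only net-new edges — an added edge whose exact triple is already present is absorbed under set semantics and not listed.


step 1: rule r4; match: 0->3, 1->9, 2->7; deleted nodes (none); deleted edges (none); added nodes 12; added edges (none); result: nodes: 0:b, 2:a, 3:c, 4:c, 5:a, 6:b, 7:c, 8:b, 9:b, 10:b, 11:a, 12:a edges: (0,3,y); (0,7,x); (0,8,y); (2,0,y); (2,4,x); (2,5,x); (4,11,x); (6,0,x); (6,7,x); (7,3,y); (7,8,x); (7,9,y); (8,2,y); (9,6,y); (10,2,x); (10,4,x); (10,4,y); (10,7,y)
step 2: rule r4; match: 0->3, 1->9, 2->7; deleted nodes (none); deleted edges (none); added nodes 13; added edges (none); result: nodes: 0:b, 2:a, 3:c, 4:c, 5:a, 6:b, 7:c, 8:b, 9:b, 10:b, 11:a, 12:a, 13:a edges: (0,3,y); (0,7,x); (0,8,y); (2,0,y); (2,4,x); (2,5,x); (4,11,x); (6,0,x); (6,7,x); (7,3,y); (7,8,x); (7,9,y); (8,2,y); (9,6,y); (10,2,x); (10,4,x); (10,4,y); (10,7,y)
final:
nodes: 0:b, 2:a, 3:c, 4:c, 5:a, 6:b, 7:c, 8:b, 9:b, 10:b, 11:a, 12:a, 13:a
edges: (0,3,y); (0,7,x); (0,8,y); (2,0,y); (2,4,x); (2,5,x); (4,11,x); (6,0,x); (6,7,x); (7,3,y); (7,8,x); (7,9,y); (8,2,y); (9,6,y); (10,2,x); (10,4,x); (10,4,y); (10,7,y)


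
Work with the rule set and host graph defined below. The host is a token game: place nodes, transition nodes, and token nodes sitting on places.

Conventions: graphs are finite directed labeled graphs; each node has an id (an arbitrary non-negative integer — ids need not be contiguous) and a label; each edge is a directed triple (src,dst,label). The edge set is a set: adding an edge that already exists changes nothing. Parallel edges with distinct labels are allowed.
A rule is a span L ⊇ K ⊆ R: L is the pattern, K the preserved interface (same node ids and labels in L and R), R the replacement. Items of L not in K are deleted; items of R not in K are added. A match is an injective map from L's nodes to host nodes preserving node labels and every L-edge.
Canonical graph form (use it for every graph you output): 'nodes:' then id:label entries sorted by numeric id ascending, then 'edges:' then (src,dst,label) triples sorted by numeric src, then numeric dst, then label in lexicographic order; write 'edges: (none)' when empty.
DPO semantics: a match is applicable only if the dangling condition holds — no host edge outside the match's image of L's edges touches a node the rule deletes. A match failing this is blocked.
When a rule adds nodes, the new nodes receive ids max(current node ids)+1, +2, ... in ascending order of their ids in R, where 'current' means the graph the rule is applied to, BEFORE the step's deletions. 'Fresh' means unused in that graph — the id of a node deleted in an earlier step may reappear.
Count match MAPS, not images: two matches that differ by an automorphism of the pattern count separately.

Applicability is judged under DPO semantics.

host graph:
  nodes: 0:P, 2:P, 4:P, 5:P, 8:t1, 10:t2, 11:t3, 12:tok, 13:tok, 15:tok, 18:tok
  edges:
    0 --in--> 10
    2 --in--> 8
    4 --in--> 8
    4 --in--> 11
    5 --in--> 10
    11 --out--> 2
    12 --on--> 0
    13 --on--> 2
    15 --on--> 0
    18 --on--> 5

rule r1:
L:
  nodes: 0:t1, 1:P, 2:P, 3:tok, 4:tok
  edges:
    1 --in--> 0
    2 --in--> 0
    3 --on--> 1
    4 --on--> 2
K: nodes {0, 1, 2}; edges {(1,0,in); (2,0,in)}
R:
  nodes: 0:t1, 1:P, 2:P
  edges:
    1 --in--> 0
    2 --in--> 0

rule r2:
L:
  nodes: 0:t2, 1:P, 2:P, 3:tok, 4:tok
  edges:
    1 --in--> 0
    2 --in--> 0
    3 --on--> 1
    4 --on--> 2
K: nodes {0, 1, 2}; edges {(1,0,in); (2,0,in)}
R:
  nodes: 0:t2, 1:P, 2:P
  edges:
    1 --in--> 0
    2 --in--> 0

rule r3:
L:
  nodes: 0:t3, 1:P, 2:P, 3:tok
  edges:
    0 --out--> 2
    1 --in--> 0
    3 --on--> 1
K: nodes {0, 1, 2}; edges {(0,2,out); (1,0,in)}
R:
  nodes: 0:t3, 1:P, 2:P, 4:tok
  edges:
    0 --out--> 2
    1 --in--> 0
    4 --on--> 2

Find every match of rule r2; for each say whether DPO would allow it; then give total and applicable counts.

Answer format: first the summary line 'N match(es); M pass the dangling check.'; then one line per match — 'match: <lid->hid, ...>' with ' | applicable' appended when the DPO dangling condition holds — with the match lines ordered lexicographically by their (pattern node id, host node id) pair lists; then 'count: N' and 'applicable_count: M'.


4 match(es); 4 pass the dangling check.
match: 0->10, 1->0, 2->5, 3->12, 4->18 | applicable
match: 0->10, 1->0, 2->5, 3->15, 4->18 | applicable
match: 0->10, 1->5, 2->0, 3->18, 4->12 | applicable
match: 0->10, 1->5, 2->0, 3->18, 4->15 | applicable
count: 4
applicable_count: 4


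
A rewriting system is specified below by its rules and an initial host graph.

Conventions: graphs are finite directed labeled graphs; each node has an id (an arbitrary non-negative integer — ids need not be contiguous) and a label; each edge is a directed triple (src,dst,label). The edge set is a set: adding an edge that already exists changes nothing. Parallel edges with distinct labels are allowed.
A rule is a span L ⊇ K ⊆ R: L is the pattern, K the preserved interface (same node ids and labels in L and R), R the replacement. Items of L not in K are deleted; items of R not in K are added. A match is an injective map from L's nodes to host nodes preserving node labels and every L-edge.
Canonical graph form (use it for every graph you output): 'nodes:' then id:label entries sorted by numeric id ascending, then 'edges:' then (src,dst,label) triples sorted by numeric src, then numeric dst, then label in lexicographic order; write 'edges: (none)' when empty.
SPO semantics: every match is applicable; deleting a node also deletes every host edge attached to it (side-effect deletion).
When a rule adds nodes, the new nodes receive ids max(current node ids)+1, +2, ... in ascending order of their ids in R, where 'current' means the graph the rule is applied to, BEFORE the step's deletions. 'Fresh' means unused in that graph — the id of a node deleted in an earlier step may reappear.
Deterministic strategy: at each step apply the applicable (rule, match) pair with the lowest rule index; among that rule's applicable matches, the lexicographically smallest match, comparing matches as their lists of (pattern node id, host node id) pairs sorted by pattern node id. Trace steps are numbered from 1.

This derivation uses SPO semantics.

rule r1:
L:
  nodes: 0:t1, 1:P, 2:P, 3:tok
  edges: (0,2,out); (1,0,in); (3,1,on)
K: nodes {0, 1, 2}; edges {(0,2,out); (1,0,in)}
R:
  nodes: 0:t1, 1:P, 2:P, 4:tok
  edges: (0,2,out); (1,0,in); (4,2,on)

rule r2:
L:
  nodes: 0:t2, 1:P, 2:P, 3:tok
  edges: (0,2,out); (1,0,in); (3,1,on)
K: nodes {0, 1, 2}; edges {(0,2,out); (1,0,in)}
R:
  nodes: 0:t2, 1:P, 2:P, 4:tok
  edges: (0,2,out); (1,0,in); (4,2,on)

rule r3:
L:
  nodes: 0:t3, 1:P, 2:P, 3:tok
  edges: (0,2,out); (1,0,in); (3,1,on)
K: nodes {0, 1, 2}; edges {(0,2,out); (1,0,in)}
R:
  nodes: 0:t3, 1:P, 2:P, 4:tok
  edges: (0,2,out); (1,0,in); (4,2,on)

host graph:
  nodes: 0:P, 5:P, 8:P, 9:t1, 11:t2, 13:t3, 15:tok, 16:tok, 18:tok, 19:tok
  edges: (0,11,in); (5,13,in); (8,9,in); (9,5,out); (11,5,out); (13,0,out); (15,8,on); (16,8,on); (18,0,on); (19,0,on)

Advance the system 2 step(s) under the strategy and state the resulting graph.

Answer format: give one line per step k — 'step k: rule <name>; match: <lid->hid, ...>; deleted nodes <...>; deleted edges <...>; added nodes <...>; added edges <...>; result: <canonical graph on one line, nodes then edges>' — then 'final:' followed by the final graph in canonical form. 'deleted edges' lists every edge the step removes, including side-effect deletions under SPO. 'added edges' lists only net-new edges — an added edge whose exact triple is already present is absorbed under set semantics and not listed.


step 1: rule r1; match: 0->9, 1->8, 2->5, 3->15; deleted nodes 15; deleted edges (15,8,on); added nodes 20; added edges (20,5,on); result: nodes: 0:P, 5:P, 8:P, 9:t1, 11:t2, 13:t3, 16:tok, 18:tok, 19:tok, 20:tok edges: (0,11,in); (5,13,in); (8,9,in); (9,5,out); (11,5,out); (13,0,out); (16,8,on); (18,0,on); (19,0,on); (20,5,on)
step 2: rule r1; match: 0->9, 1->8, 2->5, 3->16; deleted nodes 16; deleted edges (16,8,on); added nodes 21; added edges (21,5,on); result: nodes: 0:P, 5:P, 8:P, 9:t1, 11:t2, 13:t3, 18:tok, 19:tok, 20:tok, 21:tok edges: (0,11,in); (5,13,in); (8,9,in); (9,5,out); (11,5,out); (13,0,out); (18,0,on); (19,0,on); (20,5,on); (21,5,on)
final:
nodes: 0:P, 5:P, 8:P, 9:t1, 11:t2, 13:t3, 18:tok, 19:tok, 20:tok, 21:tok
edges: (0,11,in); (5,13,in); (8,9,in); (9,5,out); (11,5,out); (13,0,out); (18,0,on); (19,0,on); (20,5,on); (21,5,on)
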